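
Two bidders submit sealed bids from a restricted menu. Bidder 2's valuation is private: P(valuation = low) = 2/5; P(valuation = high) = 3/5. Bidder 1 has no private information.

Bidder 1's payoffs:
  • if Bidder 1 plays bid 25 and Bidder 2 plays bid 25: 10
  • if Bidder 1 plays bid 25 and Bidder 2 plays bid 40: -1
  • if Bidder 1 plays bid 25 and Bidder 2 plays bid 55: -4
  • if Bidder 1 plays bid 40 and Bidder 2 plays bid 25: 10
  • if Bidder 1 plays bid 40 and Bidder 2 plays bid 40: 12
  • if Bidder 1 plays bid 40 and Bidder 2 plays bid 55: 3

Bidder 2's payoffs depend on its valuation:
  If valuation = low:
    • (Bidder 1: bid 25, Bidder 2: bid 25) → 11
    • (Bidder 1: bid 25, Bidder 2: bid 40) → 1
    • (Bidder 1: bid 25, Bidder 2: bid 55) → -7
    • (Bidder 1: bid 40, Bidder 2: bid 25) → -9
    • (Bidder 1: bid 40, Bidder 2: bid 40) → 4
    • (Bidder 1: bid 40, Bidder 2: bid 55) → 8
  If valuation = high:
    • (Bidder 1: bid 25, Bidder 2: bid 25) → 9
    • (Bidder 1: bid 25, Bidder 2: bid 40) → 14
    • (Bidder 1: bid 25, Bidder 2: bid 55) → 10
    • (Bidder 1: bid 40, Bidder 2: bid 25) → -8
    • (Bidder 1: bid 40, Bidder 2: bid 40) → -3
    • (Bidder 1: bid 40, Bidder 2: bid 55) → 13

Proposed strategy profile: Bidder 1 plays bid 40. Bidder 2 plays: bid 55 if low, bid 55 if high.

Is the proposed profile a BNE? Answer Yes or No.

Yes

Bidder 1 plays bid 40: E[bid 40] = 2/5·(3) + 3/5·(3) = 3; E[bid 25] = -4. Best-responding. ✓
Bidder 2 (valuation low), facing bid 40: bid 25 gives -9, bid 40 gives 4, bid 55 gives 8. Proposed bid 55 is best. ✓
Bidder 2 (valuation high), facing bid 40: bid 25 gives -8, bid 40 gives -3, bid 55 gives 13. Proposed bid 55 is best. ✓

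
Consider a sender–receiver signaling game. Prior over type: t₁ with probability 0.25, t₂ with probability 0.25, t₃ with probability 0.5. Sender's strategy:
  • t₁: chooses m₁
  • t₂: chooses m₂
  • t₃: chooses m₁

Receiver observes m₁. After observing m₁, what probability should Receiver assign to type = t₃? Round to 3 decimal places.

0.667

Apply Bayes' rule using the sender's strategy as the likelihood.
P(m₁) = 0.25·1 + 0.25·0 + 0.5·1 = 0.75
P(t₃ | m₁) = (0.5·1) / 0.75 = 0.5 / 0.75 = 0.666667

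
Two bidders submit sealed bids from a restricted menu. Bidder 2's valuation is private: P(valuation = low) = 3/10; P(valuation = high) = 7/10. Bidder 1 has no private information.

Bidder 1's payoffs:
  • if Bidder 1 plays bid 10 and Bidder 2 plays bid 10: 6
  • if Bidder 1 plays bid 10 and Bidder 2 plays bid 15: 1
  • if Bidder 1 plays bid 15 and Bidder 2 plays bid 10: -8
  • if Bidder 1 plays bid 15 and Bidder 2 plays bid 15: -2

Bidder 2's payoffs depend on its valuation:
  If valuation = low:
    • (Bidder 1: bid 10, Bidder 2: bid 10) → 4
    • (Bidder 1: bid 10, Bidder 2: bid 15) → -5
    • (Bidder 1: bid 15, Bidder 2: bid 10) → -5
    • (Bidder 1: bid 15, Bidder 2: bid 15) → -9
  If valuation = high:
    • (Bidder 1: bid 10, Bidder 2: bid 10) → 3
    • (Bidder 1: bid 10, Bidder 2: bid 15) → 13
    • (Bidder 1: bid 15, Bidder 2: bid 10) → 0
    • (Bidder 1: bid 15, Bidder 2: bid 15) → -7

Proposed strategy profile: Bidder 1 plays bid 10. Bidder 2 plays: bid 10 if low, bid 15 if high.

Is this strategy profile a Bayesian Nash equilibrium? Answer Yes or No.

Yes

Bidder 1 plays bid 10: E[bid 10] = 3/10·(6) + 7/10·(1) = 5/2; E[bid 15] = -19/5. Best-responding. ✓
Bidder 2 (valuation low), facing bid 10: bid 10 gives 4, bid 15 gives -5. Proposed bid 10 is best. ✓
Bidder 2 (valuation high), facing bid 10: bid 10 gives 3, bid 15 gives 13. Proposed bid 15 is best. ✓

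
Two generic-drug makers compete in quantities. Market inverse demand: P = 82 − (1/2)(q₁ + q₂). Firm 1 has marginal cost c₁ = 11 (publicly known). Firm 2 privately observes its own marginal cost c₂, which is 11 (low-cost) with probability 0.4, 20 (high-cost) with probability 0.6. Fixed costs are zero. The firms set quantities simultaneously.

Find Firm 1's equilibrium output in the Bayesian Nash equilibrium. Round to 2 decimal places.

50.93

Type-c best response for Firm 2: q₂(c) = (82 − c) − q₁/2.
Firm 1 maximizes expected profit; its first-order condition is 82 − q₁ − (1/2)E[q₂] − 11 = 0.
Substituting E[q₂] and solving: E[c₂] = 16.4, so q₁ = (82 − 2·11 + 16.4)/(3/2) = 50.9333.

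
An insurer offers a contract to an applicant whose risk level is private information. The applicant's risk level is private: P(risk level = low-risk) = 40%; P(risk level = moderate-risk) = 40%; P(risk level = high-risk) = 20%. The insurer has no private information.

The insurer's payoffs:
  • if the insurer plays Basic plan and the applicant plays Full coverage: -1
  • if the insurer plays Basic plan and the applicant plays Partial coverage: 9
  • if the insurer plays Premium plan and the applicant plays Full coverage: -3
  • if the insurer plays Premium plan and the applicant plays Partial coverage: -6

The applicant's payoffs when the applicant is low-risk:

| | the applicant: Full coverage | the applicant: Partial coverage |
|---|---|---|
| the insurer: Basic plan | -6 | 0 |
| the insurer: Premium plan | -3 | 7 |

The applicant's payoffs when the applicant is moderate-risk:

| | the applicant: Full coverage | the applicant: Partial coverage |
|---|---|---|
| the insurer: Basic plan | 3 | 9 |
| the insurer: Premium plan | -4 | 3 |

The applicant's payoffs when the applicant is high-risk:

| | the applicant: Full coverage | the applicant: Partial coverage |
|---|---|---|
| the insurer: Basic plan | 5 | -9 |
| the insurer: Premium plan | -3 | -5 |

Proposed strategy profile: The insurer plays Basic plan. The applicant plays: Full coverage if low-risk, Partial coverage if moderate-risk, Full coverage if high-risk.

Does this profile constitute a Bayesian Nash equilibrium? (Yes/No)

No

A profile is a BNE iff every type of every player is best-responding given beliefs about the other side.
The insurer plays Basic plan: E[Basic plan] = 0.4·(-1) + 0.4·(9) + 0.2·(-1) = 3; E[Premium plan] = -4.2. Best-responding. ✓
The applicant (risk level low-risk), facing Basic plan: Full coverage gives -6, Partial coverage gives 0. Proposed Full coverage is not best — profitable deviation exists. ✗
The applicant (risk level moderate-risk), facing Basic plan: Full coverage gives 3, Partial coverage gives 9. Proposed Partial coverage is best. ✓
The applicant (risk level high-risk), facing Basic plan: Full coverage gives 5, Partial coverage gives -9. Proposed Full coverage is best. ✓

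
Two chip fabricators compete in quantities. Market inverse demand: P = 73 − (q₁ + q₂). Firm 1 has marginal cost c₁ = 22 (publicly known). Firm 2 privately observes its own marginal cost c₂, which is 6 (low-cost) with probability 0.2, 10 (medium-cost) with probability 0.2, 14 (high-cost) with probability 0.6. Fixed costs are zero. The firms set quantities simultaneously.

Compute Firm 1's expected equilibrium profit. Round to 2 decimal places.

Each type of Firm 2 best-responds to q₁; Firm 1 best-responds to the expected q₂ over Firm 2's types.
Firm 2 with cost c maximizes (73 − (q₁+q₂) − c)·q₂, giving q₂(c) = (73 − c − q₁)/2.
E[c₂] = 0.2·6 + 0.2·10 + 0.6·14 = 11.6
Firm 1's FOC against E[q₂] yields q₁ = (73 − 2·22 + E[c₂])/3 = (73 − 44 + 11.6)/3 = 13.5333.
E[P] = 73 − (q₁ + E[q₂]) = 35.5333; Firm 1's expected profit = (E[P] − 22)·q₁ = (35.5333 − 22)·13.5333 = 183.151.

183.15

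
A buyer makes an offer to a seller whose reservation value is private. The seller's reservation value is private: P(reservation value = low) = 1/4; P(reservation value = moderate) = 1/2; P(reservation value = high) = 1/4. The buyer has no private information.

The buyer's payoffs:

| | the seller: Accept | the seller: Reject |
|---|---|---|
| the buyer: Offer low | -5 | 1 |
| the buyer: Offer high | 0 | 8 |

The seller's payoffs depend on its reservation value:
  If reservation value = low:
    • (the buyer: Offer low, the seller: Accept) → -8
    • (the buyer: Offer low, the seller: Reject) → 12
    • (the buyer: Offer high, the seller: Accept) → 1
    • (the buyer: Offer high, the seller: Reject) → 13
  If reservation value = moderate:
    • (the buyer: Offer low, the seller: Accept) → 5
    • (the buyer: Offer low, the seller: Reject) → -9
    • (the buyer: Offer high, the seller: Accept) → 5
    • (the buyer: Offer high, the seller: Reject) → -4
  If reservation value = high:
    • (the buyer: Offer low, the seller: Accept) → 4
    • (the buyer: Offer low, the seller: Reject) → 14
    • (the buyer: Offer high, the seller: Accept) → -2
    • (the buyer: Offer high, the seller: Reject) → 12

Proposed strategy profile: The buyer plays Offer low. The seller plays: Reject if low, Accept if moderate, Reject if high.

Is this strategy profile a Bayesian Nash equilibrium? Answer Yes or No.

No

The buyer plays Offer low: E[Offer low] = 1/4·(1) + 1/2·(-5) + 1/4·(1) = -2; E[Offer high] = 4. Not best-responding. ✗
The seller (reservation value low), facing Offer low: Accept gives -8, Reject gives 12. Proposed Reject is best. ✓
The seller (reservation value moderate), facing Offer low: Accept gives 5, Reject gives -9. Proposed Accept is best. ✓
The seller (reservation value high), facing Offer low: Accept gives 4, Reject gives 14. Proposed Reject is best. ✓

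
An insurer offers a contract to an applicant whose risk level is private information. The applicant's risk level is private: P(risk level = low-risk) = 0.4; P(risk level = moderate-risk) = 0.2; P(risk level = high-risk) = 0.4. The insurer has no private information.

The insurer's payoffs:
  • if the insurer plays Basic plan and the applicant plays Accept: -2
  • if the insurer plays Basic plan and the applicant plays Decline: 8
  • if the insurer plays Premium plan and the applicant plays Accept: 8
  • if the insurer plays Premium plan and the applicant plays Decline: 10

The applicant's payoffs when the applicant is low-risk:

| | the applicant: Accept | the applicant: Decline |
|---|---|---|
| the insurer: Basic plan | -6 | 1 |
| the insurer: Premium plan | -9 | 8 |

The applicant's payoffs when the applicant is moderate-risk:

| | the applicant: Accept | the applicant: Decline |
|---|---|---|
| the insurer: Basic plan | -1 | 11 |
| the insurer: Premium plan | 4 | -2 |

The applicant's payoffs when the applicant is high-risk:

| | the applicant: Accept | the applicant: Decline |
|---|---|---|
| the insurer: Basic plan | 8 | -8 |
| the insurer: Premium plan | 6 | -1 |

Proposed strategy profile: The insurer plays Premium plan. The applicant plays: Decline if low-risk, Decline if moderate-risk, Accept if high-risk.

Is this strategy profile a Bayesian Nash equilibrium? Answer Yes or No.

The insurer plays Premium plan: E[Premium plan] = 0.4·(10) + 0.2·(10) + 0.4·(8) = 9.2; E[Basic plan] = 4. Best-responding. ✓
The applicant (risk level low-risk), facing Premium plan: Accept gives -9, Decline gives 8. Proposed Decline is best. ✓
The applicant (risk level moderate-risk), facing Premium plan: Accept gives 4, Decline gives -2. Proposed Decline is not best — profitable deviation exists. ✗
The applicant (risk level high-risk), facing Premium plan: Accept gives 6, Decline gives -1. Proposed Accept is best. ✓

No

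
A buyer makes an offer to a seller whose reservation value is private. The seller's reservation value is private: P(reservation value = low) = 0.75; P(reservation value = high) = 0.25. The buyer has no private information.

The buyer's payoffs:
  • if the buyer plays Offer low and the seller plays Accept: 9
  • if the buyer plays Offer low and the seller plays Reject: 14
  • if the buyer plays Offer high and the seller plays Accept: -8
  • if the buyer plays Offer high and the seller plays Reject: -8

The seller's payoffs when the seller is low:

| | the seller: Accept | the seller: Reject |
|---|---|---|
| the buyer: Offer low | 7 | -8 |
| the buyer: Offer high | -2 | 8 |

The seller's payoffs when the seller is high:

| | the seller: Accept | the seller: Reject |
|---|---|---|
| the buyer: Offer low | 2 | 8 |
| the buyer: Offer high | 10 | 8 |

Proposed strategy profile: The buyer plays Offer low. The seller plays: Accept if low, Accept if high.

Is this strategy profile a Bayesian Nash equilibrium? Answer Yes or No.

No

A profile is a BNE iff every type of every player is best-responding given beliefs about the other side.
The buyer plays Offer low: E[Offer low] = 0.75·(9) + 0.25·(9) = 9; E[Offer high] = -8. Best-responding. ✓
The seller (reservation value low), facing Offer low: Accept gives 7, Reject gives -8. Proposed Accept is best. ✓
The seller (reservation value high), facing Offer low: Accept gives 2, Reject gives 8. Proposed Accept is not best — profitable deviation exists. ✗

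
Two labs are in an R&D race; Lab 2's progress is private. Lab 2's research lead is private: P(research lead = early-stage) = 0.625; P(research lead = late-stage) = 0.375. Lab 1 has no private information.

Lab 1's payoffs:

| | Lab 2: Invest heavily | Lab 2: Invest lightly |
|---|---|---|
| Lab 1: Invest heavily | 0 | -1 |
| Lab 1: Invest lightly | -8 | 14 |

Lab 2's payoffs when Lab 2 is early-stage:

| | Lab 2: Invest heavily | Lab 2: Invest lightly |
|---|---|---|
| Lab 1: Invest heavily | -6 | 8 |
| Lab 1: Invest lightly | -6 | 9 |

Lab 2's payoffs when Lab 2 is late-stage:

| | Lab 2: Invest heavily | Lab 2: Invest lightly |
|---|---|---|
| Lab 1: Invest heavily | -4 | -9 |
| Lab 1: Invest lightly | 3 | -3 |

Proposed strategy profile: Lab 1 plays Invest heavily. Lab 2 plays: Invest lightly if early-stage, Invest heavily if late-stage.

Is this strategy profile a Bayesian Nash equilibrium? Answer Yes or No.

No

A profile is a BNE iff every type of every player is best-responding given beliefs about the other side.
Lab 1 plays Invest heavily: E[Invest heavily] = 0.625·(-1) + 0.375·(0) = -0.625; E[Invest lightly] = 5.75. Not best-responding. ✗
Lab 2 (research lead early-stage), facing Invest heavily: Invest heavily gives -6, Invest lightly gives 8. Proposed Invest lightly is best. ✓
Lab 2 (research lead late-stage), facing Invest heavily: Invest heavily gives -4, Invest lightly gives -9. Proposed Invest heavily is best. ✓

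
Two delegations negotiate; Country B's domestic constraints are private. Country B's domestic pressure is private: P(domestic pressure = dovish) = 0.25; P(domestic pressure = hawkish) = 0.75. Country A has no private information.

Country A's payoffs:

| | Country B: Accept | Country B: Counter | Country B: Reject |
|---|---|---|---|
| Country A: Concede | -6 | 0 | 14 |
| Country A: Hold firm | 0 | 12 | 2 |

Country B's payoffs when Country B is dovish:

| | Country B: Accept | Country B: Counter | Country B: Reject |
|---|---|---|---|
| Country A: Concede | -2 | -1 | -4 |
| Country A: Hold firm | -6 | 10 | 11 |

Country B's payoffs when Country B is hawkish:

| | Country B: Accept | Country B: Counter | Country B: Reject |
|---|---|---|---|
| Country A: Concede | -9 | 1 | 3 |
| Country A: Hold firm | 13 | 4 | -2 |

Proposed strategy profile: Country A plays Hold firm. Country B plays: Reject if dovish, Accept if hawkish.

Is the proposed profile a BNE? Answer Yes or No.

A profile is a BNE iff every type of every player is best-responding given beliefs about the other side.
Country A plays Hold firm: E[Hold firm] = 0.25·(2) + 0.75·(0) = 0.5; E[Concede] = -1. Best-responding. ✓
Country B (domestic pressure dovish), facing Hold firm: Accept gives -6, Counter gives 10, Reject gives 11. Proposed Reject is best. ✓
Country B (domestic pressure hawkish), facing Hold firm: Accept gives 13, Counter gives 4, Reject gives -2. Proposed Accept is best. ✓

Yes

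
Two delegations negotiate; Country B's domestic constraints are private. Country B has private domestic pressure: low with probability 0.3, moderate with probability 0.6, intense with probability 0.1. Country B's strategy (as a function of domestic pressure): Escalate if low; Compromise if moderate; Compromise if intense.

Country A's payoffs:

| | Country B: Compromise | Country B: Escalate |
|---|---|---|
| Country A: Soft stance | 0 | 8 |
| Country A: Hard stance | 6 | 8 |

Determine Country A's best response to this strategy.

Hard stance

E[Soft stance] = 0.3·(8) + 0.6·(0) + 0.1·(0) = 2.4
E[Hard stance] = 0.3·(8) + 0.6·(6) + 0.1·(6) = 6.6
Best response: Hard stance (6.6 is the largest).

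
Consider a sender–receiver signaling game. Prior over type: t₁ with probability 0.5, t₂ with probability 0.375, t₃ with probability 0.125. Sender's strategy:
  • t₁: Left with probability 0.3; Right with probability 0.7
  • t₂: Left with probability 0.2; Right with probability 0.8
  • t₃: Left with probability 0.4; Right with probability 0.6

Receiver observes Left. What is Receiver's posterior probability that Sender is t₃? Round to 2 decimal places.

P(Left) = 0.5·0.3 + 0.375·0.2 + 0.125·0.4 = 0.275
P(t₃ | Left) = (0.125·0.4) / 0.275 = 0.05 / 0.275 = 0.181818

0.18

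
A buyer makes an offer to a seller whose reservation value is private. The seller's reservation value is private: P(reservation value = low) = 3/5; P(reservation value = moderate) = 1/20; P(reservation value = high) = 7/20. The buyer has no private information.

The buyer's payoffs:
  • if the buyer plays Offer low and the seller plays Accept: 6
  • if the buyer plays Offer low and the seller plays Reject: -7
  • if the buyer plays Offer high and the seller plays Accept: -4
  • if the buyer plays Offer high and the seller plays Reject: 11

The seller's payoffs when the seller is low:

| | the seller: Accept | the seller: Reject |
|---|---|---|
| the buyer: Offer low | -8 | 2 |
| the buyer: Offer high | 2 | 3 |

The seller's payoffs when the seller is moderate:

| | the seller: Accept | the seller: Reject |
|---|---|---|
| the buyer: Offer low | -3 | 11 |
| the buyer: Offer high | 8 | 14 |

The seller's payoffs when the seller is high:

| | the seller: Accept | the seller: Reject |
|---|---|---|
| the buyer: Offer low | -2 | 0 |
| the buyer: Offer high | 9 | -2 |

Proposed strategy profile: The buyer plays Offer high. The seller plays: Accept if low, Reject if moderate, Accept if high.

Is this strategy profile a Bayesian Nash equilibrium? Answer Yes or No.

A profile is a BNE iff every type of every player is best-responding given beliefs about the other side.
The buyer plays Offer high: E[Offer high] = 3/5·(-4) + 1/20·(11) + 7/20·(-4) = -13/4; E[Offer low] = 107/20. Not best-responding. ✗
The seller (reservation value low), facing Offer high: Accept gives 2, Reject gives 3. Proposed Accept is not best — profitable deviation exists. ✗
The seller (reservation value moderate), facing Offer high: Accept gives 8, Reject gives 14. Proposed Reject is best. ✓
The seller (reservation value high), facing Offer high: Accept gives 9, Reject gives -2. Proposed Accept is best. ✓

No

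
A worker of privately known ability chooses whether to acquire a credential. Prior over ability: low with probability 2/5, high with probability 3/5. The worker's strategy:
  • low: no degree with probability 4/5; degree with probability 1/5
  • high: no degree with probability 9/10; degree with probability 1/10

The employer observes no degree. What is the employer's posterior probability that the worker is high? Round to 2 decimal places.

0.63

P(no degree) = (2/5)·(4/5) + (3/5)·(9/10) = 43/50
P(high | no degree) = ((3/5)·(9/10)) / (43/50) = (27/50) / (43/50) = 27/43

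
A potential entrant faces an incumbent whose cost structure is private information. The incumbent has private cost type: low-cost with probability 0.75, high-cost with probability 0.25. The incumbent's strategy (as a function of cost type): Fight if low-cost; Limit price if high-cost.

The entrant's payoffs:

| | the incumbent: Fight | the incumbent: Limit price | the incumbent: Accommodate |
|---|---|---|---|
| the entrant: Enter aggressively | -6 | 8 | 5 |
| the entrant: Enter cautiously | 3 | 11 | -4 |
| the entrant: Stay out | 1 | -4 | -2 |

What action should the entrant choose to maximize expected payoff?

Compute the entrant's expected payoff for each action, taking the expectation over the incumbent's type.
E[Enter aggressively] = 0.75·(-6) + 0.25·(8) = -2.5
E[Enter cautiously] = 0.75·(3) + 0.25·(11) = 5
E[Stay out] = 0.75·(1) + 0.25·(-4) = -0.25
Best response: Enter cautiously (5 is the largest).

Enter cautiously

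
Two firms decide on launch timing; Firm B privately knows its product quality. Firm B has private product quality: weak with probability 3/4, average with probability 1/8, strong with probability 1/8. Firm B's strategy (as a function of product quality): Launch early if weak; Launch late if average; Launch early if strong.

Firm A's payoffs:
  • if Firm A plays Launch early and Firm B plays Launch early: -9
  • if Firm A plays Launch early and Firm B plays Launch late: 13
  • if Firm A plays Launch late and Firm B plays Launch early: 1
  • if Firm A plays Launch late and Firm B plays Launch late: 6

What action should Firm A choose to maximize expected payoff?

E[Launch early] = 3/4·(-9) + 1/8·(13) + 1/8·(-9) = -25/4
E[Launch late] = 3/4·(1) + 1/8·(6) + 1/8·(1) = 13/8
Best response: Launch late (13/8 is the largest).

Launch late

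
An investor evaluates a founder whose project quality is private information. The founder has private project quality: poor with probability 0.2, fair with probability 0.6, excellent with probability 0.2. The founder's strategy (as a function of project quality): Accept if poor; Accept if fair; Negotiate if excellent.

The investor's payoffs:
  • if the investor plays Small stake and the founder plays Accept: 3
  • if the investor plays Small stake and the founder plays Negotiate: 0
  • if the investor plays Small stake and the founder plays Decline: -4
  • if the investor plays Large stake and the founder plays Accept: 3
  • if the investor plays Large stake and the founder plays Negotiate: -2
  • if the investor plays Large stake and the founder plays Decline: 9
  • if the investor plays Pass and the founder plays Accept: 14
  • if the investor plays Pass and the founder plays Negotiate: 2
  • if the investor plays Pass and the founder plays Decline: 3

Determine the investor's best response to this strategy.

E[Small stake] = 0.2·(3) + 0.6·(3) + 0.2·(0) = 2.4
E[Large stake] = 0.2·(3) + 0.6·(3) + 0.2·(-2) = 2
E[Pass] = 0.2·(14) + 0.6·(14) + 0.2·(2) = 11.6
Best response: Pass (11.6 is the largest).

Pass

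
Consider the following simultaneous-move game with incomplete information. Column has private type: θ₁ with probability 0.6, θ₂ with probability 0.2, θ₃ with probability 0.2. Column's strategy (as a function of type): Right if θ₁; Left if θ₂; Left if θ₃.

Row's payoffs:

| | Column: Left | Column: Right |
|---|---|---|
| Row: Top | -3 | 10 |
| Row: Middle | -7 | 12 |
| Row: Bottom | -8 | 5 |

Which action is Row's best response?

Top

E[Top] = 0.6·(10) + 0.2·(-3) + 0.2·(-3) = 4.8
E[Middle] = 0.6·(12) + 0.2·(-7) + 0.2·(-7) = 4.4
E[Bottom] = 0.6·(5) + 0.2·(-8) + 0.2·(-8) = -0.2
Best response: Top (4.8 is the largest).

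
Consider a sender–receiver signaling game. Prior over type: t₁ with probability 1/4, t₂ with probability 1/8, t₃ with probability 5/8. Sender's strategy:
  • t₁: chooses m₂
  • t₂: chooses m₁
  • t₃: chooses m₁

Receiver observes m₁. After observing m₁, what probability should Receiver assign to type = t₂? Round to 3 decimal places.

P(m₁) = (1/4)·0 + (1/8)·1 + (5/8)·1 = 3/4
P(t₂ | m₁) = ((1/8)·1) / (3/4) = (1/8) / (3/4) = 1/6

0.167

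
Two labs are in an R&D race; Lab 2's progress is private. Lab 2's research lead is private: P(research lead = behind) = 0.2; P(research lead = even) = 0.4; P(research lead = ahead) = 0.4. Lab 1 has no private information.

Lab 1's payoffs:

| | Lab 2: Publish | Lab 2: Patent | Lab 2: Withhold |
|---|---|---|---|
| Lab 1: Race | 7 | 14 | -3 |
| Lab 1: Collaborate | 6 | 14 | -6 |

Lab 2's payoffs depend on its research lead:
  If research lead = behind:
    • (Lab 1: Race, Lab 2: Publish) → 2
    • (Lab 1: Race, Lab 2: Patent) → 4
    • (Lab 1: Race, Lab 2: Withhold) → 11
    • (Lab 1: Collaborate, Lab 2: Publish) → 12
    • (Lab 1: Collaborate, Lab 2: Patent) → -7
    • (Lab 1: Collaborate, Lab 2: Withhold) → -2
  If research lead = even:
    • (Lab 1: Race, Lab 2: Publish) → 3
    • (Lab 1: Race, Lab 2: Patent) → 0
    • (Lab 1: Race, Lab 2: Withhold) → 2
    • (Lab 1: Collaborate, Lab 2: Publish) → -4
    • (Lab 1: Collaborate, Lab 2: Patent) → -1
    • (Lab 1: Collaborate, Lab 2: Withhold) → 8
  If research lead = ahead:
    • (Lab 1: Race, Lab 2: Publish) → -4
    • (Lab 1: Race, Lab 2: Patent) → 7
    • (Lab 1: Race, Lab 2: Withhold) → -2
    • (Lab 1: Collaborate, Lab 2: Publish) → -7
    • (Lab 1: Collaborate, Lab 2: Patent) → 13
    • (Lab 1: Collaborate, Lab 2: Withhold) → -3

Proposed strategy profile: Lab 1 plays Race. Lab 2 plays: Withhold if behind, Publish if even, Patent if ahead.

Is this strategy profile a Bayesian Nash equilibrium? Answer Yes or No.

Yes

Lab 1 plays Race: E[Race] = 0.2·(-3) + 0.4·(7) + 0.4·(14) = 7.8; E[Collaborate] = 6.8. Best-responding. ✓
Lab 2 (research lead behind), facing Race: Publish gives 2, Patent gives 4, Withhold gives 11. Proposed Withhold is best. ✓
Lab 2 (research lead even), facing Race: Publish gives 3, Patent gives 0, Withhold gives 2. Proposed Publish is best. ✓
Lab 2 (research lead ahead), facing Race: Publish gives -4, Patent gives 7, Withhold gives -2. Proposed Patent is best. ✓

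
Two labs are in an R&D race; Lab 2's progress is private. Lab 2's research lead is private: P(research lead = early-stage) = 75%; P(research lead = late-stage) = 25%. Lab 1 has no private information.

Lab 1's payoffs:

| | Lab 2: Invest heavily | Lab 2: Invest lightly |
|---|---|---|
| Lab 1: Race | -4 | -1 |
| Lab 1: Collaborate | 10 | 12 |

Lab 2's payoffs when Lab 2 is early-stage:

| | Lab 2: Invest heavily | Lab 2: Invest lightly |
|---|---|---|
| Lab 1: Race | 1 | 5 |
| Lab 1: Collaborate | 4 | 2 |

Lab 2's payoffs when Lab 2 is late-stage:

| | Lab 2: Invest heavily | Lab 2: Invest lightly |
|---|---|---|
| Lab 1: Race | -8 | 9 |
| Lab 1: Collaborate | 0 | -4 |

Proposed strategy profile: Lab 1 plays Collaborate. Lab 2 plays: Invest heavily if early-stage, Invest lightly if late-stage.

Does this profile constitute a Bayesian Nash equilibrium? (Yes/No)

A profile is a BNE iff every type of every player is best-responding given beliefs about the other side.
Lab 1 plays Collaborate: E[Collaborate] = 0.75·(10) + 0.25·(12) = 10.5; E[Race] = -3.25. Best-responding. ✓
Lab 2 (research lead early-stage), facing Collaborate: Invest heavily gives 4, Invest lightly gives 2. Proposed Invest heavily is best. ✓
Lab 2 (research lead late-stage), facing Collaborate: Invest heavily gives 0, Invest lightly gives -4. Proposed Invest lightly is not best — profitable deviation exists. ✗

No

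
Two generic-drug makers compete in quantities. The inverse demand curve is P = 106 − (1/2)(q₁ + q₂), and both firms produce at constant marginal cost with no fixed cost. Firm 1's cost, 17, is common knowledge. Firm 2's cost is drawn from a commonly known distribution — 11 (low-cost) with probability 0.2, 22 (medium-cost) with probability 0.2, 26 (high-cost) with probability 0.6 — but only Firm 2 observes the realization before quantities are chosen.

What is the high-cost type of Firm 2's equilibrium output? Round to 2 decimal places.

48.60

Firm 2 with cost c maximizes (106 − (1/2)(q₁+q₂) − c)·q₂, giving q₂(c) = (106 − c − (1/2)q₁).
E[c₂] = 0.2·11 + 0.2·22 + 0.6·26 = 22.2
Firm 1's FOC against E[q₂] yields q₁ = (106 − 2·17 + E[c₂])/(3/2) = (106 − 34 + 22.2)/(3/2) = 62.8.
q₂(high-cost) = (106 − 26 − (1/2)·62.8) = 48.6.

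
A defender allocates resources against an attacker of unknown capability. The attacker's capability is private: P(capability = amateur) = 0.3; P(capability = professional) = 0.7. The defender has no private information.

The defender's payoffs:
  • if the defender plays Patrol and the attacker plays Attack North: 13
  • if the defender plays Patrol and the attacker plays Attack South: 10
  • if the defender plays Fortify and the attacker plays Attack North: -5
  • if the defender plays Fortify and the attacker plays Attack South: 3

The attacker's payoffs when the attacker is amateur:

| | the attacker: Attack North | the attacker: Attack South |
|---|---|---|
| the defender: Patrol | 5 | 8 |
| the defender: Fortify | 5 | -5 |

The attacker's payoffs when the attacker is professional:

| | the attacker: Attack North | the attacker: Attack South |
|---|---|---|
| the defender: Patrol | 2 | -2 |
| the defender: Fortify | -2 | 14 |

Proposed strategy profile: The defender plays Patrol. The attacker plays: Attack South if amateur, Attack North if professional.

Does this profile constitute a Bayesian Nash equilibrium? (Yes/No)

A profile is a BNE iff every type of every player is best-responding given beliefs about the other side.
The defender plays Patrol: E[Patrol] = 0.3·(10) + 0.7·(13) = 12.1; E[Fortify] = -2.6. Best-responding. ✓
The attacker (capability amateur), facing Patrol: Attack North gives 5, Attack South gives 8. Proposed Attack South is best. ✓
The attacker (capability professional), facing Patrol: Attack North gives 2, Attack South gives -2. Proposed Attack North is best. ✓

Yes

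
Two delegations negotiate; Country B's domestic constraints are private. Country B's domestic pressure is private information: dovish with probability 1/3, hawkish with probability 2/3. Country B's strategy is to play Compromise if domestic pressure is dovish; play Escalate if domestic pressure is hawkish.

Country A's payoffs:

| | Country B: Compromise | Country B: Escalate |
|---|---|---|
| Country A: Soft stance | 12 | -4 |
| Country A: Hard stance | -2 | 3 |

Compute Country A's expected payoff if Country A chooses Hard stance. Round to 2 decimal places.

1.33

Take the expectation over Country B's domestic pressure, weighting each type's action by its prior probability.
E[Hard stance] = 1/3·(-2) + 2/3·3 = (-2/3) + 2 = 4/3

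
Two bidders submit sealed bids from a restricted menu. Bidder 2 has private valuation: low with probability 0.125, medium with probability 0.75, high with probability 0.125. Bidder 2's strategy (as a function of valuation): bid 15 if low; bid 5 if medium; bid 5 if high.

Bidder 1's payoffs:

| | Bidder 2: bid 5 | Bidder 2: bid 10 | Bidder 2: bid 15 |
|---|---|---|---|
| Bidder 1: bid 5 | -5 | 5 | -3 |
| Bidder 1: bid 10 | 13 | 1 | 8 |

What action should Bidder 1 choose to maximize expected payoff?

bid 10

E[bid 5] = 0.125·(-3) + 0.75·(-5) + 0.125·(-5) = -4.75
E[bid 10] = 0.125·(8) + 0.75·(13) + 0.125·(13) = 12.375
Best response: bid 10 (12.375 is the largest).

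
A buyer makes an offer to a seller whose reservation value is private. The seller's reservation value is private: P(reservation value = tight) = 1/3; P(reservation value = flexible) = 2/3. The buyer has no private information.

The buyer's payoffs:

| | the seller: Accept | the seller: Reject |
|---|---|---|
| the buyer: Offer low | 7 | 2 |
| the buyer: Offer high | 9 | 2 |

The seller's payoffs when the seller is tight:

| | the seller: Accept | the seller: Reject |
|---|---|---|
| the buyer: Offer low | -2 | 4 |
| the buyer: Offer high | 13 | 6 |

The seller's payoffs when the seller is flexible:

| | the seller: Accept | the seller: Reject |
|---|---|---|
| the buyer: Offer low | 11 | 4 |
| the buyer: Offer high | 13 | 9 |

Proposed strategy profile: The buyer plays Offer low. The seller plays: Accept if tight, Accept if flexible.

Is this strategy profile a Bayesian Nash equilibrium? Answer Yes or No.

No

The buyer plays Offer low: E[Offer low] = 1/3·(7) + 2/3·(7) = 7; E[Offer high] = 9. Not best-responding. ✗
The seller (reservation value tight), facing Offer low: Accept gives -2, Reject gives 4. Proposed Accept is not best — profitable deviation exists. ✗
The seller (reservation value flexible), facing Offer low: Accept gives 11, Reject gives 4. Proposed Accept is best. ✓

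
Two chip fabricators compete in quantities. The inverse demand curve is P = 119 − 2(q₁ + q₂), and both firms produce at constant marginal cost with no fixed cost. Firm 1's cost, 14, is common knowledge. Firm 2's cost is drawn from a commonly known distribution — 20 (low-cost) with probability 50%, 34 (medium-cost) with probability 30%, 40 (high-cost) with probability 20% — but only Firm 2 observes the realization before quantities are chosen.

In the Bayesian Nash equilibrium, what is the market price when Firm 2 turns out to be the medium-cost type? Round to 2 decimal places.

56.63

Firm 2 with cost c maximizes (119 − 2(q₁+q₂) − c)·q₂, giving q₂(c) = (119 − c − 2q₁)/4.
E[c₂] = 0.5·20 + 0.3·34 + 0.2·40 = 28.2
Firm 1's FOC against E[q₂] yields q₁ = (119 − 2·14 + E[c₂])/6 = (119 − 28 + 28.2)/6 = 19.8667.
q₂(medium-cost) = 11.3167, so P = 119 − 2·(19.8667 + 11.3167) = 56.6333.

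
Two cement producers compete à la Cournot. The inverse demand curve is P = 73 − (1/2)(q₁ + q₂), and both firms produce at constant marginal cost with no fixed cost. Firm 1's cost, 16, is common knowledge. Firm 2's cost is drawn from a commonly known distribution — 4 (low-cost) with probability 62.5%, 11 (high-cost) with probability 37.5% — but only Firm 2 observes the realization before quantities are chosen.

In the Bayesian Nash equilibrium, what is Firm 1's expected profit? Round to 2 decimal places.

Firm 2 with cost c maximizes (73 − (1/2)(q₁+q₂) − c)·q₂, giving q₂(c) = (73 − c − (1/2)q₁).
E[c₂] = 0.625·4 + 0.375·11 = 6.625
Firm 1's FOC against E[q₂] yields q₁ = (73 − 2·16 + E[c₂])/(3/2) = (73 − 32 + 6.625)/(3/2) = 31.75.
E[P] = 73 − (1/2)·(q₁ + E[q₂]) = 31.875; Firm 1's expected profit = (E[P] − 16)·q₁ = (31.875 − 16)·31.75 = 504.031.

504.03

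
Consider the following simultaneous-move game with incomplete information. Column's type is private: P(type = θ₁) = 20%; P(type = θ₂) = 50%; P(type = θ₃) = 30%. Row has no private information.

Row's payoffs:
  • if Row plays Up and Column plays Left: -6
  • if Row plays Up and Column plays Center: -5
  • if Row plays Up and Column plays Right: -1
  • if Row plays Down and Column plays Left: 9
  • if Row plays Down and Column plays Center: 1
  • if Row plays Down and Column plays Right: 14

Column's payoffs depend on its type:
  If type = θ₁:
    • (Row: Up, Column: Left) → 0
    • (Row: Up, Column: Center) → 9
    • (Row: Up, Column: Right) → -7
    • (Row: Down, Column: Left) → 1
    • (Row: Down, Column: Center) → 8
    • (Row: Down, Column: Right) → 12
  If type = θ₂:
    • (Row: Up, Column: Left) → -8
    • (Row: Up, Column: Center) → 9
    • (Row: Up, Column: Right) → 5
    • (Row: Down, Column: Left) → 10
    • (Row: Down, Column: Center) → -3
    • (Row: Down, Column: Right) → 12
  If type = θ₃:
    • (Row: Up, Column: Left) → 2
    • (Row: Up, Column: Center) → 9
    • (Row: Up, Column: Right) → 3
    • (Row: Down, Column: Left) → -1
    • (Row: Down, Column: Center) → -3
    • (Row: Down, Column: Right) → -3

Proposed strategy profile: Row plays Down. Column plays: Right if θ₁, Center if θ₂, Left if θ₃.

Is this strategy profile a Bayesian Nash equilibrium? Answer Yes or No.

A profile is a BNE iff every type of every player is best-responding given beliefs about the other side.
Row plays Down: E[Down] = 0.2·(14) + 0.5·(1) + 0.3·(9) = 6; E[Up] = -4.5. Best-responding. ✓
Column (type θ₁), facing Down: Left gives 1, Center gives 8, Right gives 12. Proposed Right is best. ✓
Column (type θ₂), facing Down: Left gives 10, Center gives -3, Right gives 12. Proposed Center is not best — profitable deviation exists. ✗
Column (type θ₃), facing Down: Left gives -1, Center gives -3, Right gives -3. Proposed Left is best. ✓

No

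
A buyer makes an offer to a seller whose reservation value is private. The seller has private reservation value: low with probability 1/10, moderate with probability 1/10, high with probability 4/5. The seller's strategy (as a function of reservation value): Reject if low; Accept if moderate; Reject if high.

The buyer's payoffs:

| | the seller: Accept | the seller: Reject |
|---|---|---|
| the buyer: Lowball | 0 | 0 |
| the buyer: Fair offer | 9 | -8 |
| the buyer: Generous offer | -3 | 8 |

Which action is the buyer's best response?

Compute the buyer's expected payoff for each action, taking the expectation over the seller's type.
E[Lowball] = 1/10·(0) + 1/10·(0) + 4/5·(0) = 0
E[Fair offer] = 1/10·(-8) + 1/10·(9) + 4/5·(-8) = -63/10
E[Generous offer] = 1/10·(8) + 1/10·(-3) + 4/5·(8) = 69/10
Best response: Generous offer (69/10 is the largest).

Generous offer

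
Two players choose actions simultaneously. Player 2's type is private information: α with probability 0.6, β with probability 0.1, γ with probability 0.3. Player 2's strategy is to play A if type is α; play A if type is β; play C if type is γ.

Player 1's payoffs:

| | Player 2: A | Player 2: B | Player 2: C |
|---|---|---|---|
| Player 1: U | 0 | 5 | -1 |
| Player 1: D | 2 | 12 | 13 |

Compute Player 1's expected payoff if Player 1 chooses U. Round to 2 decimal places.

-0.30

Take the expectation over Player 2's type, weighting each type's action by its prior probability.
E[U] = 0.6·0 + 0.1·0 + 0.3·(-1) = 0 + 0 + (-0.3) = -0.3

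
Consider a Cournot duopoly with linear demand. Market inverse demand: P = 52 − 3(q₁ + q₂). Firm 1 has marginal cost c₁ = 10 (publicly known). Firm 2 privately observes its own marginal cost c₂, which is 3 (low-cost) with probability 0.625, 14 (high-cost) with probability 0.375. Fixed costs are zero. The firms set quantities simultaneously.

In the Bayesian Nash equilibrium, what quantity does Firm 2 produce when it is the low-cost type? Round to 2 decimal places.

5.99

Each type of Firm 2 best-responds to q₁; Firm 1 best-responds to the expected q₂ over Firm 2's types.
Firm 2 with cost c maximizes (52 − 3(q₁+q₂) − c)·q₂, giving q₂(c) = (52 − c − 3q₁)/6.
E[c₂] = 0.625·3 + 0.375·14 = 7.125
Firm 1's FOC against E[q₂] yields q₁ = (52 − 2·10 + E[c₂])/9 = (52 − 20 + 7.125)/9 = 4.34722.
q₂(low-cost) = (52 − 3 − 3·4.34722)/6 = 5.99306.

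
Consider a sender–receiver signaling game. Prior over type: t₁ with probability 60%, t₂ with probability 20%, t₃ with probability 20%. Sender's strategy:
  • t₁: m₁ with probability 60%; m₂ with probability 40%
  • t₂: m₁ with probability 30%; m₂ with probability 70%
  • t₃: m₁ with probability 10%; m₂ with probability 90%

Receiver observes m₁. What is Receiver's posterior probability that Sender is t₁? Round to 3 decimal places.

0.818

P(m₁) = 0.6·0.6 + 0.2·0.3 + 0.2·0.1 = 0.44
P(t₁ | m₁) = (0.6·0.6) / 0.44 = 0.36 / 0.44 = 0.818182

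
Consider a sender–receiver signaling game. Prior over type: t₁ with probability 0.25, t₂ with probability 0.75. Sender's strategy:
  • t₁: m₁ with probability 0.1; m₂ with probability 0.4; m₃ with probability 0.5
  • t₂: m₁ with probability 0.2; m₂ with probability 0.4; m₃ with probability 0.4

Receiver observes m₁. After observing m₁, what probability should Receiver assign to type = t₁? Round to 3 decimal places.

P(m₁) = 0.25·0.1 + 0.75·0.2 = 0.175
P(t₁ | m₁) = (0.25·0.1) / 0.175 = 0.025 / 0.175 = 0.142857

0.143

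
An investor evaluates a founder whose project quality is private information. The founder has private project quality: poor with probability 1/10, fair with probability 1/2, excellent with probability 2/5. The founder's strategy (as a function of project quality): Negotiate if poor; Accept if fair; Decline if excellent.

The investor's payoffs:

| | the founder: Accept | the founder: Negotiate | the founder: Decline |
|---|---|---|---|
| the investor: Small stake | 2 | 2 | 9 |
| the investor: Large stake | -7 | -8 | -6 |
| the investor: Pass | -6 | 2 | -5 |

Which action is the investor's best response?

Small stake

E[Small stake] = 1/10·(2) + 1/2·(2) + 2/5·(9) = 24/5
E[Large stake] = 1/10·(-8) + 1/2·(-7) + 2/5·(-6) = -67/10
E[Pass] = 1/10·(2) + 1/2·(-6) + 2/5·(-5) = -24/5
Best response: Small stake (24/5 is the largest).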